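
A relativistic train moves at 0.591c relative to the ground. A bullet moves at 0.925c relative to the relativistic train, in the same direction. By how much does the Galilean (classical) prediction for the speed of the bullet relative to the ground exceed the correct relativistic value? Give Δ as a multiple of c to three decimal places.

Δ = 0.536c

Galilean: u_cl = 0.925 + 0.591 = 1.5160.
Relativistic: u_rel = (0.925 + 0.591) / (1 + 0.925·0.591) = 1.5160/1.5467 = 0.9802.
Δ = 1.5160 − 0.9802 = 0.5358.
(The classical prediction exceeds c; the relativistic result does not.)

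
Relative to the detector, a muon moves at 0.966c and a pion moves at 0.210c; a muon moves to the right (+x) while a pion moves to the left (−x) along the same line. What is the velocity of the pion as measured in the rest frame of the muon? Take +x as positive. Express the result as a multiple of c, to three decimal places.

β_A = 0.966, β_B = -0.210.
Transform to A's frame with the inverse velocity-addition law: u' = (u − v)/(1 − uv/c²), taking u = β_B and v = β_A.
u' = (-0.210 − 0.966) / (1 − (0.966)(-0.210)) = -1.1760/1.2029 = -0.9777.

-0.978c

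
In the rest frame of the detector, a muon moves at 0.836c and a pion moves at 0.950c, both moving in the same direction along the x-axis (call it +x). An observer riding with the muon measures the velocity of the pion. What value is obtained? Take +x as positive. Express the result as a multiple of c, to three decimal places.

β_A = 0.836, β_B = 0.950.
Transform to A's frame with the inverse velocity-addition law: u' = (u − v)/(1 − uv/c²), taking u = β_B and v = β_A.
u' = (0.950 − 0.836) / (1 − (0.836)(0.950)) = 0.1140/0.2058 = 0.5539.

+0.554c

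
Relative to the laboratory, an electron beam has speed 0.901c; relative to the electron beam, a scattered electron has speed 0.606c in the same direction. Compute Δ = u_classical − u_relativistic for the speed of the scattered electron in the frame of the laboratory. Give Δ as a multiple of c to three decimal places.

Δ = 0.532c

Galilean: u_cl = 0.606 + 0.901 = 1.5070.
Relativistic: u_rel = (0.606 + 0.901) / (1 + 0.606·0.901) = 1.5070/1.5460 = 0.9748.
Δ = 1.5070 − 0.9748 = 0.5322.
(The classical prediction exceeds c; the relativistic result does not.)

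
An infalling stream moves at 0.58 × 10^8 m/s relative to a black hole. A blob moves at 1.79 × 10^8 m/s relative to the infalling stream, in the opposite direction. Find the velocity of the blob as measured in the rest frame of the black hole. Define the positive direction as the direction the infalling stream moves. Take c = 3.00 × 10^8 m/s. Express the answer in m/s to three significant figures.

-1.37 × 10^8 m/s

In units of c (dividing by 3.00 × 10^8 m/s): v = 0.193, u' = -0.597.
u = (u' + v)/(1 + u'v/c²):
u = (-0.597 + 0.193) / (1 + (-0.597)·0.193) = -0.4033/0.8846 = -0.4559
Converting back: u = -0.4559 × 3.00 × 10^8 m/s.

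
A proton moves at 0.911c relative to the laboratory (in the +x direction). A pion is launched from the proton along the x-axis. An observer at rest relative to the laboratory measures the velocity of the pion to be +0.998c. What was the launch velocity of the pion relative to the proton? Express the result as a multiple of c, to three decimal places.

+0.958c

Invert the composition law: u' = (u − v)/(1 − uv/c²).
u' = (0.998 − 0.911) / (1 − (0.998)(0.911)) = 0.0870/0.0908 = 0.9579.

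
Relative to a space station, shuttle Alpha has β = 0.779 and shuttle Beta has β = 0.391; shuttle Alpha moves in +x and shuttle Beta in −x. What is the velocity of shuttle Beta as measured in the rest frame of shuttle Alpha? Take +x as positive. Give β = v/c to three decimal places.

β_A = 0.779, β_B = -0.391.
Transform to A's frame with the inverse velocity-addition law: u' = (u − v)/(1 − uv/c²), taking u = β_B and v = β_A.
u' = (-0.391 − 0.779) / (1 − (0.779)(-0.391)) = -1.1700/1.3046 = -0.8968.

β = -0.897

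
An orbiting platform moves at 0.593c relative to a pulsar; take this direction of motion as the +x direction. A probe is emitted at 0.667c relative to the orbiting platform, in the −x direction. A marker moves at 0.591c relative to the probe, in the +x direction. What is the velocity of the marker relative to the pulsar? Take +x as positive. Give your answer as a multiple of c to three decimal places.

+0.505c

Apply u = (u' + v)/(1 + u'v/c²) successively, working outward toward the pulsar.
Start: velocity of the orbiting platform relative to the pulsar = 0.5930c.
Compose with the probe (u' = -0.667 in the orbiting platform frame): u_1 = (-0.667 + 0.593) / (1 + (-0.667)·0.593) = -0.0740/0.6045 = -0.1224.
Compose with the marker (u' = 0.591 in the probe frame): u_2 = (0.591 + (-0.122)) / (1 + 0.591·(-0.122)) = 0.4686/0.9276 = 0.5051.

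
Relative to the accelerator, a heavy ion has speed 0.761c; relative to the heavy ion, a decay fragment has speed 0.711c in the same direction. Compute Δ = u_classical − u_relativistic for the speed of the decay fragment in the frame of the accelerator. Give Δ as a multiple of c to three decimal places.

Δ = 0.517c

Galilean: u_cl = 0.711 + 0.761 = 1.4720.
Relativistic: u_rel = (0.711 + 0.761) / (1 + 0.711·0.761) = 1.4720/1.5411 = 0.9552.
Δ = 1.4720 − 0.9552 = 0.5168.
(The classical prediction exceeds c; the relativistic result does not.)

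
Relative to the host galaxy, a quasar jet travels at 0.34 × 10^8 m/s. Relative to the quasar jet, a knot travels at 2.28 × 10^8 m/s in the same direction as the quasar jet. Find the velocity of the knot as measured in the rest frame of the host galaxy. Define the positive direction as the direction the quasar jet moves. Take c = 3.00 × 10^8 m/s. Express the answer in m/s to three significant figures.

In units of c (dividing by 3.00 × 10^8 m/s): v = 0.113, u' = 0.760.
u = (u' + v)/(1 + u'v/c²):
u = (0.760 + 0.113) / (1 + 0.760·0.113) = 0.8733/1.0861 = 0.8041
Converting back: u = 0.8041 × 3.00 × 10^8 m/s.

2.41 × 10^8 m/s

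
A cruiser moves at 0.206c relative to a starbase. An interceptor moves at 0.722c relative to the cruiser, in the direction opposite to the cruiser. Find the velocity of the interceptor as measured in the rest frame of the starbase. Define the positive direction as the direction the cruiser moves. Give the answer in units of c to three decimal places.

-0.606c

With v = 0.206 and u' = -0.722 (in units of c),
u = (u' + v)/(1 + u'v/c²):
u = (-0.722 + 0.206) / (1 + (-0.722)·0.206) = -0.5160/0.8513 = -0.6062
(Galilean addition would give -0.516c.)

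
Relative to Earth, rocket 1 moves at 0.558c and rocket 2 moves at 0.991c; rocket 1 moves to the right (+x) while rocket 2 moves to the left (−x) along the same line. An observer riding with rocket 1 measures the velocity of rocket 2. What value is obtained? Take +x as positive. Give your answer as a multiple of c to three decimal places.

β_A = 0.558, β_B = -0.991.
Transform to A's frame with the inverse velocity-addition law: u' = (u − v)/(1 − uv/c²), taking u = β_B and v = β_A.
u' = (-0.991 − 0.558) / (1 − (0.558)(-0.991)) = -1.5490/1.5530 = -0.9974.

-0.997c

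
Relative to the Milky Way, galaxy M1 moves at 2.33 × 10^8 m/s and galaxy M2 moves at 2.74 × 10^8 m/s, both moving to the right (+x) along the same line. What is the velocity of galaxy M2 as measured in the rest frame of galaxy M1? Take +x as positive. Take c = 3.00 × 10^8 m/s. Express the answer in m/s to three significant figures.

+1.41 × 10^8 m/s

β_A = 0.777, β_B = 0.913 (dividing each by c = 3.00 × 10^8 m/s).
Transform to A's frame with the inverse velocity-addition law: u' = (u − v)/(1 − uv/c²), taking u = β_B and v = β_A.
u' = (0.913 − 0.777) / (1 − (0.777)(0.913)) = 0.1367/0.2906 = 0.4702.
u' = 0.4702 × 3.00 × 10^8 m/s.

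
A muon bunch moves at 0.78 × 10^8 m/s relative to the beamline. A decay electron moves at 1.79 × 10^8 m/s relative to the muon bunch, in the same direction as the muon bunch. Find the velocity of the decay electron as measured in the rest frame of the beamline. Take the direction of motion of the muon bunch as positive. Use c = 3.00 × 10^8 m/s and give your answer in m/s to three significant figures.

In units of c (dividing by 3.00 × 10^8 m/s): v = 0.260, u' = 0.597.
u = (u' + v)/(1 + u'v/c²):
u = (0.597 + 0.260) / (1 + 0.597·0.260) = 0.8567/1.1551 = 0.7416
(Galilean addition would give +0.857c.)
Converting back: u = 0.7416 × 3.00 × 10^8 m/s.

2.22 × 10^8 m/s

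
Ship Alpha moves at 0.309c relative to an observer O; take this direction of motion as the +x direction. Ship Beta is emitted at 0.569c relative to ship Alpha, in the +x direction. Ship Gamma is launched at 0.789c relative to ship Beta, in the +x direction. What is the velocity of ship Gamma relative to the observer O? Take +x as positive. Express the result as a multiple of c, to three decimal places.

0.966c

Apply u = (u' + v)/(1 + u'v/c²) successively, working outward toward the observer O.
Start: velocity of ship Alpha relative to the observer O = 0.3090c.
Compose with ship Beta (u' = 0.569 in ship Alpha frame): u_1 = (0.569 + 0.309) / (1 + 0.569·0.309) = 0.8780/1.1758 = 0.7467.
Compose with ship Gamma (u' = 0.789 in ship Beta frame): u_2 = (0.789 + 0.747) / (1 + 0.789·0.747) = 1.5357/1.5892 = 0.9664.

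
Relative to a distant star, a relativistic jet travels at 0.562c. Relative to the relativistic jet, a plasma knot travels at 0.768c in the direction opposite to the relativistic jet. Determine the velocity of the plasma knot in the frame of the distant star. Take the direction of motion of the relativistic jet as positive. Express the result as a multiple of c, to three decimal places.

-0.362c

With v = 0.562 and u' = -0.768 (in units of c),
u = (u' + v)/(1 + u'v/c²):
u = (-0.768 + 0.562) / (1 + (-0.768)·0.562) = -0.2060/0.5684 = -0.3624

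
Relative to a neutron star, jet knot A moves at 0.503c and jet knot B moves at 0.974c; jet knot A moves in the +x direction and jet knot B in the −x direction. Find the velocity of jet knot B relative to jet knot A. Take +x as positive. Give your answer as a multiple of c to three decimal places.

-0.991c

β_A = 0.503, β_B = -0.974.
Transform to A's frame with the inverse velocity-addition law: u' = (u − v)/(1 − uv/c²), taking u = β_B and v = β_A.
u' = (-0.974 − 0.503) / (1 − (0.503)(-0.974)) = -1.4770/1.4899 = -0.9913.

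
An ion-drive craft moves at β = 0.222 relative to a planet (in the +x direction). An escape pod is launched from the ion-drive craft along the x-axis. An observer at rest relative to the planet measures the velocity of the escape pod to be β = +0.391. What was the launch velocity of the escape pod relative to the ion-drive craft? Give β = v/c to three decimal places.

β = +0.185

Invert the composition law: u' = (u − v)/(1 − uv/c²).
u' = (0.391 − 0.222) / (1 − (0.391)(0.222)) = 0.1690/0.9132 = 0.1851.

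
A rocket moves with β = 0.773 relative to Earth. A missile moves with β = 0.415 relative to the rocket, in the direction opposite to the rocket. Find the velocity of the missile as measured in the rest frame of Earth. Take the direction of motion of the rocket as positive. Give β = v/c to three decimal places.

β = +0.527

With v = 0.773 and u' = -0.415 (in units of c),
u = (u' + v)/(1 + u'v/c²):
u = (-0.415 + 0.773) / (1 + (-0.415)·0.773) = 0.3580/0.6792 = 0.5271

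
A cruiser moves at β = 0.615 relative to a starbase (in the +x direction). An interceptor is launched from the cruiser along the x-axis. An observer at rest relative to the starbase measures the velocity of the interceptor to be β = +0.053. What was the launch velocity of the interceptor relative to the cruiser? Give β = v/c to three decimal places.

β = -0.581

Invert the composition law: u' = (u − v)/(1 − uv/c²).
u' = (0.053 − 0.615) / (1 − (0.053)(0.615)) = -0.5620/0.9674 = -0.5809.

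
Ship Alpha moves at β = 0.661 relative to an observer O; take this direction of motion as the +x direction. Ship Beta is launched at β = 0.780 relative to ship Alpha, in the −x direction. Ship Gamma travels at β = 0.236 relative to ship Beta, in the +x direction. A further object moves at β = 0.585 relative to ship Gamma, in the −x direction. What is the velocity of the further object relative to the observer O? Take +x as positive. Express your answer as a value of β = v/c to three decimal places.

β = -0.592

Apply u = (u' + v)/(1 + u'v/c²) successively, working outward toward the observer O.
Start: velocity of ship Alpha relative to the observer O = 0.6610c.
Compose with ship Beta (u' = -0.780 in ship Alpha frame): u_1 = (-0.780 + 0.661) / (1 + (-0.780)·0.661) = -0.1190/0.4844 = -0.2457.
Compose with ship Gamma (u' = 0.236 in ship Beta frame): u_2 = (0.236 + (-0.246)) / (1 + 0.236·(-0.246)) = -0.0097/0.9420 = -0.0102.
Compose with the further object (u' = -0.585 in ship Gamma frame): u_3 = (-0.585 + (-0.010)) / (1 + (-0.585)·(-0.010)) = -0.5952/1.0060 = -0.5917.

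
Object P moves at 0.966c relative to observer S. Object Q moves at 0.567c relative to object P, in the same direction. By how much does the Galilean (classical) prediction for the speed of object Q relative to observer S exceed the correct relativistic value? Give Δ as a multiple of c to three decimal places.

Galilean: u_cl = 0.567 + 0.966 = 1.5330.
Relativistic: u_rel = (0.567 + 0.966) / (1 + 0.567·0.966) = 1.5330/1.5477 = 0.9905.
Δ = 1.5330 − 0.9905 = 0.5425.
(The classical prediction exceeds c; the relativistic result does not.)

Δ = 0.543c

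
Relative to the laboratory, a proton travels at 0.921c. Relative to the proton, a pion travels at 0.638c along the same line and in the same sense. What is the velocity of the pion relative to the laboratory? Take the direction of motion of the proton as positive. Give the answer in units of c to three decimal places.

With v = 0.921 and u' = 0.638 (in units of c),
u = (u' + v)/(1 + u'v/c²):
u = (0.638 + 0.921) / (1 + 0.638·0.921) = 1.5590/1.5876 = 0.9820
(Galilean addition would give +1.559c, exceeding c.)

0.982c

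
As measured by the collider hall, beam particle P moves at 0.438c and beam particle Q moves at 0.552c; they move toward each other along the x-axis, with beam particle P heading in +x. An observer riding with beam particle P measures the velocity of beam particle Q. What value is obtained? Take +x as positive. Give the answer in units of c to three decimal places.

-0.797c

β_A = 0.438, β_B = -0.552.
Transform to A's frame with the inverse velocity-addition law: u' = (u − v)/(1 − uv/c²), taking u = β_B and v = β_A.
u' = (-0.552 − 0.438) / (1 − (0.438)(-0.552)) = -0.9900/1.2418 = -0.7972.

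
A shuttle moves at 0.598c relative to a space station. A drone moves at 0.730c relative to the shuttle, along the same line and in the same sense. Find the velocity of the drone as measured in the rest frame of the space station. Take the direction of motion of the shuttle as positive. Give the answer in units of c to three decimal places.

With v = 0.598 and u' = 0.730 (in units of c),
u = (u' + v)/(1 + u'v/c²):
u = (0.730 + 0.598) / (1 + 0.730·0.598) = 1.3280/1.4365 = 0.9244
(Galilean addition would give +1.328c, exceeding c.)

0.924c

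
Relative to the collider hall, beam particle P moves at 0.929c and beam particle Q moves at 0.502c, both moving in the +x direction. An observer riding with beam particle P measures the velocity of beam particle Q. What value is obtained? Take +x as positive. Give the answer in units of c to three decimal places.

β_A = 0.929, β_B = 0.502.
Transform to A's frame with the inverse velocity-addition law: u' = (u − v)/(1 − uv/c²), taking u = β_B and v = β_A.
u' = (0.502 − 0.929) / (1 − (0.929)(0.502)) = -0.4270/0.5336 = -0.8002.

-0.800c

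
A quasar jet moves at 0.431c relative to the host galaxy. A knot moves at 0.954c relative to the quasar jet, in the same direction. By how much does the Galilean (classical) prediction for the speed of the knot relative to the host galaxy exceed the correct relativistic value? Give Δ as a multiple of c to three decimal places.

Δ = 0.404c

Galilean: u_cl = 0.954 + 0.431 = 1.3850.
Relativistic: u_rel = (0.954 + 0.431) / (1 + 0.954·0.431) = 1.3850/1.4112 = 0.9815.
Δ = 1.3850 − 0.9815 = 0.4035.
(The classical prediction exceeds c; the relativistic result does not.)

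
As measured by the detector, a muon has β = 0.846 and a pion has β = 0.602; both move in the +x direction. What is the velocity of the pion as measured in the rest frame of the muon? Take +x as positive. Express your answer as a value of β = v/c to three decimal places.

β_A = 0.846, β_B = 0.602.
Transform to A's frame with the inverse velocity-addition law: u' = (u − v)/(1 − uv/c²), taking u = β_B and v = β_A.
u' = (0.602 − 0.846) / (1 − (0.846)(0.602)) = -0.2440/0.4907 = -0.4972.

β = -0.497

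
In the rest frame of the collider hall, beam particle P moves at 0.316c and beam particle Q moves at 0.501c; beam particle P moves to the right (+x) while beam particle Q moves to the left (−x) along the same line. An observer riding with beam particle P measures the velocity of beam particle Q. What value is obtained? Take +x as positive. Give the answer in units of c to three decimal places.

-0.705c

β_A = 0.316, β_B = -0.501.
Transform to A's frame with the inverse velocity-addition law: u' = (u − v)/(1 − uv/c²), taking u = β_B and v = β_A.
u' = (-0.501 − 0.316) / (1 − (0.316)(-0.501)) = -0.8170/1.1583 = -0.7053.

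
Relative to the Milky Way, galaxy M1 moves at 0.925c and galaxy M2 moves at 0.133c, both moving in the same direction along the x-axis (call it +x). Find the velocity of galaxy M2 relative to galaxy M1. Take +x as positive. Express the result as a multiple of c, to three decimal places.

-0.903c

β_A = 0.925, β_B = 0.133.
Transform to A's frame with the inverse velocity-addition law: u' = (u − v)/(1 − uv/c²), taking u = β_B and v = β_A.
u' = (0.133 − 0.925) / (1 − (0.925)(0.133)) = -0.7920/0.8770 = -0.9031.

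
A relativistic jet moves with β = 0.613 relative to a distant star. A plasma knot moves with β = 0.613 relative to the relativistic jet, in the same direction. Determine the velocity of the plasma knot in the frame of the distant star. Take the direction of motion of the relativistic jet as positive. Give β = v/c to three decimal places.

β = 0.891

With v = 0.613 and u' = 0.613 (in units of c),
u = (u' + v)/(1 + u'v/c²):
u = (0.613 + 0.613) / (1 + 0.613·0.613) = 1.2260/1.3758 = 0.8911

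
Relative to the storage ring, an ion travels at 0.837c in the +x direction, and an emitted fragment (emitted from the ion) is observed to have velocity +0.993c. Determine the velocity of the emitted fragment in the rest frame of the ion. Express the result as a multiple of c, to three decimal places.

Invert the composition law: u' = (u − v)/(1 − uv/c²).
u' = (0.993 − 0.837) / (1 − (0.993)(0.837)) = 0.1560/0.1689 = 0.9238.

+0.924c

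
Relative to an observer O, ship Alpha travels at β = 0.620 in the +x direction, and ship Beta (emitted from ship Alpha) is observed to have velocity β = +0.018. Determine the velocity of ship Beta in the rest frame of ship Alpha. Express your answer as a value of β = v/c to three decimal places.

β = -0.609

Invert the composition law: u' = (u − v)/(1 − uv/c²).
u' = (0.018 − 0.620) / (1 − (0.018)(0.620)) = -0.6020/0.9888 = -0.6088.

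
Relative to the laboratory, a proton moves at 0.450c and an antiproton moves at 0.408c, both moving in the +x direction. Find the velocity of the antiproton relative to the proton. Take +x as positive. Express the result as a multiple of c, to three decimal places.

β_A = 0.450, β_B = 0.408.
Transform to A's frame with the inverse velocity-addition law: u' = (u − v)/(1 − uv/c²), taking u = β_B and v = β_A.
u' = (0.408 − 0.450) / (1 − (0.450)(0.408)) = -0.0420/0.8164 = -0.0514.

-0.051c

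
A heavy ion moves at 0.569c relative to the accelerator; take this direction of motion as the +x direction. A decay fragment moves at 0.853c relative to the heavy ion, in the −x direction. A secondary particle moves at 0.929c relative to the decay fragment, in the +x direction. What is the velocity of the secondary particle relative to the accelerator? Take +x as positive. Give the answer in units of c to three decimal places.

Apply u = (u' + v)/(1 + u'v/c²) successively, working outward toward the accelerator.
Start: velocity of the heavy ion relative to the accelerator = 0.5690c.
Compose with the decay fragment (u' = -0.853 in the heavy ion frame): u_1 = (-0.853 + 0.569) / (1 + (-0.853)·0.569) = -0.2840/0.5146 = -0.5518.
Compose with the secondary particle (u' = 0.929 in the decay fragment frame): u_2 = (0.929 + (-0.552)) / (1 + 0.929·(-0.552)) = 0.3772/0.4873 = 0.7739.

+0.774c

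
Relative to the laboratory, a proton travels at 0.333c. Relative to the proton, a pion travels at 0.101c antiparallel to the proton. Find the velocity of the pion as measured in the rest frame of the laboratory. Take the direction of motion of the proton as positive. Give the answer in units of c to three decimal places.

+0.240c

With v = 0.333 and u' = -0.101 (in units of c),
u = (u' + v)/(1 + u'v/c²):
u = (-0.101 + 0.333) / (1 + (-0.101)·0.333) = 0.2320/0.9664 = 0.2401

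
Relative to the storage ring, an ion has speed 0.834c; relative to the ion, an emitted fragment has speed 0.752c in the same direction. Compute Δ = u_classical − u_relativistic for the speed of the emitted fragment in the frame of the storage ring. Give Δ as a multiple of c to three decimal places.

Galilean: u_cl = 0.752 + 0.834 = 1.5860.
Relativistic: u_rel = (0.752 + 0.834) / (1 + 0.752·0.834) = 1.5860/1.6272 = 0.9747.
Δ = 1.5860 − 0.9747 = 0.6113.
(The classical prediction exceeds c; the relativistic result does not.)

Δ = 0.611c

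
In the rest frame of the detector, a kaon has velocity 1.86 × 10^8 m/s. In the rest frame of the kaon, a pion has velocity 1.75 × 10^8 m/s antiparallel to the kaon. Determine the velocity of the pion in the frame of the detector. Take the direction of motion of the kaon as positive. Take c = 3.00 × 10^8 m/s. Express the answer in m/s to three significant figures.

In units of c (dividing by 3.00 × 10^8 m/s): v = 0.620, u' = -0.583.
u = (u' + v)/(1 + u'v/c²):
u = (-0.583 + 0.620) / (1 + (-0.583)·0.620) = 0.0367/0.6383 = 0.0574
Converting back: u = 0.0574 × 3.00 × 10^8 m/s.

+1.72 × 10^7 m/s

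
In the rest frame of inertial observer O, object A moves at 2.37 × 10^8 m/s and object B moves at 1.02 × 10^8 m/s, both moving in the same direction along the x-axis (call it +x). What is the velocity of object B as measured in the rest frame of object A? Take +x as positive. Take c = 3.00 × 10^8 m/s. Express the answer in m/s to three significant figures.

-1.85 × 10^8 m/s

β_A = 0.790, β_B = 0.340 (dividing each by c = 3.00 × 10^8 m/s).
Transform to A's frame with the inverse velocity-addition law: u' = (u − v)/(1 − uv/c²), taking u = β_B and v = β_A.
u' = (0.340 − 0.790) / (1 − (0.790)(0.340)) = -0.4500/0.7314 = -0.6153.
u' = -0.6153 × 3.00 × 10^8 m/s.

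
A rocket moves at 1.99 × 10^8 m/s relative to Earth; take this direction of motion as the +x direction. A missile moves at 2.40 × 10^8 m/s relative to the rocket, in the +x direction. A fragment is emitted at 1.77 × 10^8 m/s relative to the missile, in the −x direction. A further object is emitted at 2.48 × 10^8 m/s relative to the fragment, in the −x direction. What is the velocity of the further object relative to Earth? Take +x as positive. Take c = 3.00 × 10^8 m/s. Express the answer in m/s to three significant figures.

+1.26 × 10^7 m/s

Apply u = (u' + v)/(1 + u'v/c²) successively, working outward toward Earth.
(Dividing each given speed by c = 3.00 × 10^8 m/s to work in units of c.)
Start: velocity of the rocket relative to Earth = 0.6633c.
Compose with the missile (u' = 0.800 in the rocket frame): u_1 = (0.800 + 0.663) / (1 + 0.800·0.663) = 1.4633/1.5307 = 0.9560.
Compose with the fragment (u' = -0.590 in the missile frame): u_2 = (-0.590 + 0.956) / (1 + (-0.590)·0.956) = 0.3660/0.4360 = 0.8396.
Compose with the further object (u' = -0.827 in the fragment frame): u_3 = (-0.827 + 0.840) / (1 + (-0.827)·0.840) = 0.0129/0.3060 = 0.0421.
So u = 0.0421 × 3.00 × 10^8 m/s.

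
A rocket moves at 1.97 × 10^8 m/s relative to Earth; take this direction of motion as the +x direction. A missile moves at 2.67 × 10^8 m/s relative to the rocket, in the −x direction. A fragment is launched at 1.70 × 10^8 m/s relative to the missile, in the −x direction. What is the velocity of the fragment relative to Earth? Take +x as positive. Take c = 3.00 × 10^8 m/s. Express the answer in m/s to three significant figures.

Apply u = (u' + v)/(1 + u'v/c²) successively, working outward toward Earth.
(Dividing each given speed by c = 3.00 × 10^8 m/s to work in units of c.)
Start: velocity of the rocket relative to Earth = 0.6567c.
Compose with the missile (u' = -0.890 in the rocket frame): u_1 = (-0.890 + 0.657) / (1 + (-0.890)·0.657) = -0.2333/0.4156 = -0.5615.
Compose with the fragment (u' = -0.567 in the missile frame): u_2 = (-0.567 + (-0.561)) / (1 + (-0.567)·(-0.561)) = -1.1281/1.3182 = -0.8558.
So u = -0.8558 × 3.00 × 10^8 m/s.

-2.57 × 10^8 m/s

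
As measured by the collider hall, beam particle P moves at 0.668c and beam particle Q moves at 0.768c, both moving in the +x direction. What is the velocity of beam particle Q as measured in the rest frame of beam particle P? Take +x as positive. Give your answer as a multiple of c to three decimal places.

β_A = 0.668, β_B = 0.768.
Transform to A's frame with the inverse velocity-addition law: u' = (u − v)/(1 − uv/c²), taking u = β_B and v = β_A.
u' = (0.768 − 0.668) / (1 − (0.668)(0.768)) = 0.1000/0.4870 = 0.2053.

+0.205c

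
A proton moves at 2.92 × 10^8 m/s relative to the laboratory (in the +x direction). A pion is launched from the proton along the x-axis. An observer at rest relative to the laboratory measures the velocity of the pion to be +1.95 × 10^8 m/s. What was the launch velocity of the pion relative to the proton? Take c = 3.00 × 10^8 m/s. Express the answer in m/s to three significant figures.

v = 0.973c, u = 0.650c.
Invert the composition law: u' = (u − v)/(1 − uv/c²).
u' = (0.650 − 0.973) / (1 − (0.650)(0.973)) = -0.3233/0.3673 = -0.8802.
u' = -0.8802 × 3.00 × 10^8 m/s.

-2.64 × 10^8 m/s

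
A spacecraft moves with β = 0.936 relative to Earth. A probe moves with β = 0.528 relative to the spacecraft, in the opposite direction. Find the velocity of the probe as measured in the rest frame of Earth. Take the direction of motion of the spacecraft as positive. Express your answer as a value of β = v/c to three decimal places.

With v = 0.936 and u' = -0.528 (in units of c),
u = (u' + v)/(1 + u'v/c²):
u = (-0.528 + 0.936) / (1 + (-0.528)·0.936) = 0.4080/0.5058 = 0.8067
(Galilean addition would give +0.408c.)

β = +0.807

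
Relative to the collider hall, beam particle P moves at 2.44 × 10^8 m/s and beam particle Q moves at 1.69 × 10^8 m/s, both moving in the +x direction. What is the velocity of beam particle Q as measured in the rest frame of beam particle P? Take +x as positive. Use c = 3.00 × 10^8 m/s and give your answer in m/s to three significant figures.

-1.38 × 10^8 m/s

β_A = 0.813, β_B = 0.563 (dividing each by c = 3.00 × 10^8 m/s).
Transform to A's frame with the inverse velocity-addition law: u' = (u − v)/(1 − uv/c²), taking u = β_B and v = β_A.
u' = (0.563 − 0.813) / (1 − (0.813)(0.563)) = -0.2500/0.5418 = -0.4614.
u' = -0.4614 × 3.00 × 10^8 m/s.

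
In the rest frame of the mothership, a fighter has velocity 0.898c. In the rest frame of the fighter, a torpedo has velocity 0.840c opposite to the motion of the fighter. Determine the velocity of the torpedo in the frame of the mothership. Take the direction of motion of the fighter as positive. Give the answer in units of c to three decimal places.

+0.236c

With v = 0.898 and u' = -0.840 (in units of c),
u = (u' + v)/(1 + u'v/c²):
u = (-0.840 + 0.898) / (1 + (-0.840)·0.898) = 0.0580/0.2457 = 0.2361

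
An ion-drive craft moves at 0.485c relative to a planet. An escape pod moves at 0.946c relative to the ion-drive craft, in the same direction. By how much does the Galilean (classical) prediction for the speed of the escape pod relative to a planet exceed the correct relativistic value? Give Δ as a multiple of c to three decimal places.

Galilean: u_cl = 0.946 + 0.485 = 1.4310.
Relativistic: u_rel = (0.946 + 0.485) / (1 + 0.946·0.485) = 1.4310/1.4588 = 0.9809.
Δ = 1.4310 − 0.9809 = 0.4501.
(The classical prediction exceeds c; the relativistic result does not.)

Δ = 0.450c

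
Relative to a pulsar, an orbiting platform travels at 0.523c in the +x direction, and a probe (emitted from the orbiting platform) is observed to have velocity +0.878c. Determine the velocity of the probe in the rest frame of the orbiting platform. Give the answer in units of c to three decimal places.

+0.656c

Invert the composition law: u' = (u − v)/(1 − uv/c²).
u' = (0.878 − 0.523) / (1 − (0.878)(0.523)) = 0.3550/0.5408 = 0.6564.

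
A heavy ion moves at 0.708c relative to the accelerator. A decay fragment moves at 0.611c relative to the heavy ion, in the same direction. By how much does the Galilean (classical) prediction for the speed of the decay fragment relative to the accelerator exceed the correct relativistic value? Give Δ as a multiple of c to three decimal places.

Galilean: u_cl = 0.611 + 0.708 = 1.3190.
Relativistic: u_rel = (0.611 + 0.708) / (1 + 0.611·0.708) = 1.3190/1.4326 = 0.9207.
Δ = 1.3190 − 0.9207 = 0.3983.
(The classical prediction exceeds c; the relativistic result does not.)

Δ = 0.398c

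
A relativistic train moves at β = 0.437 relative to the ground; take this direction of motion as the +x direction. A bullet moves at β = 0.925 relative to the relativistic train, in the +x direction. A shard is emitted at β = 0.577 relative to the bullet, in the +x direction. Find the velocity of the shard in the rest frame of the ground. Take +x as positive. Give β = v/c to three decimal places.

β = 0.992

Apply u = (u' + v)/(1 + u'v/c²) successively, working outward toward the ground.
Start: velocity of the relativistic train relative to the ground = 0.4370c.
Compose with the bullet (u' = 0.925 in the relativistic train frame): u_1 = (0.925 + 0.437) / (1 + 0.925·0.437) = 1.3620/1.4042 = 0.9699.
Compose with the shard (u' = 0.577 in the bullet frame): u_2 = (0.577 + 0.970) / (1 + 0.577·0.970) = 1.5469/1.5596 = 0.9918.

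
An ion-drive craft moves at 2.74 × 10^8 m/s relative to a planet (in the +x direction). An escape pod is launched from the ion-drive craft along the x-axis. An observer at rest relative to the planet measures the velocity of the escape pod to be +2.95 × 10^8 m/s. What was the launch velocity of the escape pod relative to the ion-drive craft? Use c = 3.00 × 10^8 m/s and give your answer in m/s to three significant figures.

+2.06 × 10^8 m/s

v = 0.913c, u = 0.983c.
Invert the composition law: u' = (u − v)/(1 − uv/c²).
u' = (0.983 − 0.913) / (1 − (0.983)(0.913)) = 0.0700/0.1019 = 0.6870.
u' = 0.6870 × 3.00 × 10^8 m/s.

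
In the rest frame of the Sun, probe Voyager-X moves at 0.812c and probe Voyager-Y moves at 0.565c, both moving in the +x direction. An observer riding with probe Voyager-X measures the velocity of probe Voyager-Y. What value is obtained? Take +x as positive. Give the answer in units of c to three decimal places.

-0.456c

β_A = 0.812, β_B = 0.565.
Transform to A's frame with the inverse velocity-addition law: u' = (u − v)/(1 − uv/c²), taking u = β_B and v = β_A.
u' = (0.565 − 0.812) / (1 − (0.812)(0.565)) = -0.2470/0.5412 = -0.4564.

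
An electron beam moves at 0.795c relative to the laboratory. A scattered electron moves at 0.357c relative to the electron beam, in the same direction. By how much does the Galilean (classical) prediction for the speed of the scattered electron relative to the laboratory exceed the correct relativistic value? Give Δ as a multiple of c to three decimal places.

Galilean: u_cl = 0.357 + 0.795 = 1.1520.
Relativistic: u_rel = (0.357 + 0.795) / (1 + 0.357·0.795) = 1.1520/1.2838 = 0.8973.
Δ = 1.1520 − 0.8973 = 0.2547.
(The classical prediction exceeds c; the relativistic result does not.)

Δ = 0.255c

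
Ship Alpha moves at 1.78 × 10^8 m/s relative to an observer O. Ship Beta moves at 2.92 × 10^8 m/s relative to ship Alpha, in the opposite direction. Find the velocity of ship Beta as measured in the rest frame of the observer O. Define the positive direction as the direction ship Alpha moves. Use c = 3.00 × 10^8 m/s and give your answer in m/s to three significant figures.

In units of c (dividing by 3.00 × 10^8 m/s): v = 0.593, u' = -0.973.
u = (u' + v)/(1 + u'v/c²):
u = (-0.973 + 0.593) / (1 + (-0.973)·0.593) = -0.3800/0.4225 = -0.8994
Converting back: u = -0.8994 × 3.00 × 10^8 m/s.

-2.70 × 10^8 m/s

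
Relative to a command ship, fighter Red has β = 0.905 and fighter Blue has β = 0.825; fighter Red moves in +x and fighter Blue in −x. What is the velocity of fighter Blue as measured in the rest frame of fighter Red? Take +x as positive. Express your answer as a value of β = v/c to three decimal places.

β_A = 0.905, β_B = -0.825.
Transform to A's frame with the inverse velocity-addition law: u' = (u − v)/(1 − uv/c²), taking u = β_B and v = β_A.
u' = (-0.825 − 0.905) / (1 − (0.905)(-0.825)) = -1.7300/1.7466 = -0.9905.

β = -0.990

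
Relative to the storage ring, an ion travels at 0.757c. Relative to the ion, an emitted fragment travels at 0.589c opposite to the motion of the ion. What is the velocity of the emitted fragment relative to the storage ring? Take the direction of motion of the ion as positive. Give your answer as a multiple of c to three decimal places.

With v = 0.757 and u' = -0.589 (in units of c),
u = (u' + v)/(1 + u'v/c²):
u = (-0.589 + 0.757) / (1 + (-0.589)·0.757) = 0.1680/0.5541 = 0.3032

+0.303c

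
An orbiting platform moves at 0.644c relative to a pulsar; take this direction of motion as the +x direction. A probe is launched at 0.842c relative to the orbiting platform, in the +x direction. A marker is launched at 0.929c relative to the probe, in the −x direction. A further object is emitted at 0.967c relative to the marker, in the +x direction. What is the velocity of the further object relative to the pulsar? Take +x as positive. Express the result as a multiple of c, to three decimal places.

+0.983c

Apply u = (u' + v)/(1 + u'v/c²) successively, working outward toward the pulsar.
Start: velocity of the orbiting platform relative to the pulsar = 0.6440c.
Compose with the probe (u' = 0.842 in the orbiting platform frame): u_1 = (0.842 + 0.644) / (1 + 0.842·0.644) = 1.4860/1.5422 = 0.9635.
Compose with the marker (u' = -0.929 in the probe frame): u_2 = (-0.929 + 0.964) / (1 + (-0.929)·0.964) = 0.0345/0.1049 = 0.3292.
Compose with the further object (u' = 0.967 in the marker frame): u_3 = (0.967 + 0.329) / (1 + 0.967·0.329) = 1.2962/1.3183 = 0.9832.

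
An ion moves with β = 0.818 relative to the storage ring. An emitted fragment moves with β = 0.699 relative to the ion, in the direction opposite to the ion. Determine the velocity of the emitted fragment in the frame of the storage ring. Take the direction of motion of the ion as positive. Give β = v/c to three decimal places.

β = +0.278

With v = 0.818 and u' = -0.699 (in units of c),
u = (u' + v)/(1 + u'v/c²):
u = (-0.699 + 0.818) / (1 + (-0.699)·0.818) = 0.1190/0.4282 = 0.2779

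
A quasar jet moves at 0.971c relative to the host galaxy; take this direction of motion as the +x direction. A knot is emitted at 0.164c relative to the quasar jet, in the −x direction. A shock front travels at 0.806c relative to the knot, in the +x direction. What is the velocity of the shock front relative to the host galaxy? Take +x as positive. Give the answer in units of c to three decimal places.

+0.996c

Apply u = (u' + v)/(1 + u'v/c²) successively, working outward toward the host galaxy.
Start: velocity of the quasar jet relative to the host galaxy = 0.9710c.
Compose with the knot (u' = -0.164 in the quasar jet frame): u_1 = (-0.164 + 0.971) / (1 + (-0.164)·0.971) = 0.8070/0.8408 = 0.9599.
Compose with the shock front (u' = 0.806 in the knot frame): u_2 = (0.806 + 0.960) / (1 + 0.806·0.960) = 1.7659/1.7736 = 0.9956.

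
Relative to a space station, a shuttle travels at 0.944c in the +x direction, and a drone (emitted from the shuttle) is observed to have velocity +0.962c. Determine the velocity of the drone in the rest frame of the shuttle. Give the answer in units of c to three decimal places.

+0.196c

Invert the composition law: u' = (u − v)/(1 − uv/c²).
u' = (0.962 − 0.944) / (1 − (0.962)(0.944)) = 0.0180/0.0919 = 0.1959.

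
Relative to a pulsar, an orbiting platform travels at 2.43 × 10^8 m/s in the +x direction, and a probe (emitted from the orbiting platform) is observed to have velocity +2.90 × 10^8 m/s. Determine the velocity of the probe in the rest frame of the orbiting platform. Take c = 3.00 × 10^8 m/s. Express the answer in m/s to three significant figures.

v = 0.810c, u = 0.967c.
Invert the composition law: u' = (u − v)/(1 − uv/c²).
u' = (0.967 − 0.810) / (1 − (0.967)(0.810)) = 0.1567/0.2170 = 0.7220.
u' = 0.7220 × 3.00 × 10^8 m/s.

+2.17 × 10^8 m/s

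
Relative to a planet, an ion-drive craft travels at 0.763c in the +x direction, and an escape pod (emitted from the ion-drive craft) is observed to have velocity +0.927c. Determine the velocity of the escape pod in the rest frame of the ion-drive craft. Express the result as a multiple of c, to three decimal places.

+0.560c

Invert the composition law: u' = (u − v)/(1 − uv/c²).
u' = (0.927 − 0.763) / (1 − (0.927)(0.763)) = 0.1640/0.2927 = 0.5603.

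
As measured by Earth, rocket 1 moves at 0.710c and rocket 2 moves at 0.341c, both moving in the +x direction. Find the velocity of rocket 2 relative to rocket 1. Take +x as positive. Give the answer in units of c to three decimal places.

-0.487c

β_A = 0.710, β_B = 0.341.
Transform to A's frame with the inverse velocity-addition law: u' = (u − v)/(1 − uv/c²), taking u = β_B and v = β_A.
u' = (0.341 − 0.710) / (1 − (0.710)(0.341)) = -0.3690/0.7579 = -0.4869.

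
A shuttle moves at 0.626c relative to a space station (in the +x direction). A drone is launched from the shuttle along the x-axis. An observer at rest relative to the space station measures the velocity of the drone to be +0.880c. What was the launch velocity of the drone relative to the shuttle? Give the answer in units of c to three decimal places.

Invert the composition law: u' = (u − v)/(1 − uv/c²).
u' = (0.880 − 0.626) / (1 − (0.880)(0.626)) = 0.2540/0.4491 = 0.5656.

+0.566c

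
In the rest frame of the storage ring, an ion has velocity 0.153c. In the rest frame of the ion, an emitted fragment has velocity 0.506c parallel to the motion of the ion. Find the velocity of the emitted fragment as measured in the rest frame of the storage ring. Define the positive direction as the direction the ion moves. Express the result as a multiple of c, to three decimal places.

With v = 0.153 and u' = 0.506 (in units of c),
u = (u' + v)/(1 + u'v/c²):
u = (0.506 + 0.153) / (1 + 0.506·0.153) = 0.6590/1.0774 = 0.6116

0.612c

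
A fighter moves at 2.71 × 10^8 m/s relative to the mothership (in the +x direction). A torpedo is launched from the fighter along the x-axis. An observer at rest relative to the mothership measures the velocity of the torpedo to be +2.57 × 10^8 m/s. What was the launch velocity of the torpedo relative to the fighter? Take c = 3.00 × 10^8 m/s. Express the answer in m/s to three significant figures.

v = 0.903c, u = 0.857c.
Invert the composition law: u' = (u − v)/(1 − uv/c²).
u' = (0.857 − 0.903) / (1 − (0.857)(0.903)) = -0.0467/0.2261 = -0.2064.
u' = -0.2064 × 3.00 × 10^8 m/s.

-6.19 × 10^7 m/s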